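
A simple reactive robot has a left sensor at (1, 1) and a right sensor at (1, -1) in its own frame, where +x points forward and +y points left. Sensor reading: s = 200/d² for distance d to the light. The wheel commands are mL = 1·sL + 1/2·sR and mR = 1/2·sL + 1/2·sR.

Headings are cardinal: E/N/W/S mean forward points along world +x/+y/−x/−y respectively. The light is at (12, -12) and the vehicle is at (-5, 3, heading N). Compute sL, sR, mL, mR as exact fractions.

10/29 25/64 2005/3712 1365/3712

left sensor world pos  = (-6, 4); dL² = 580
right sensor world pos = (-4, 4); dR² = 512
sL = 200/580 = 10/29
sR = 200/512 = 25/64
mL = 1·sL + 1/2·sR = 2005/3712
mR = 1/2·sL + 1/2·sR = 1365/3712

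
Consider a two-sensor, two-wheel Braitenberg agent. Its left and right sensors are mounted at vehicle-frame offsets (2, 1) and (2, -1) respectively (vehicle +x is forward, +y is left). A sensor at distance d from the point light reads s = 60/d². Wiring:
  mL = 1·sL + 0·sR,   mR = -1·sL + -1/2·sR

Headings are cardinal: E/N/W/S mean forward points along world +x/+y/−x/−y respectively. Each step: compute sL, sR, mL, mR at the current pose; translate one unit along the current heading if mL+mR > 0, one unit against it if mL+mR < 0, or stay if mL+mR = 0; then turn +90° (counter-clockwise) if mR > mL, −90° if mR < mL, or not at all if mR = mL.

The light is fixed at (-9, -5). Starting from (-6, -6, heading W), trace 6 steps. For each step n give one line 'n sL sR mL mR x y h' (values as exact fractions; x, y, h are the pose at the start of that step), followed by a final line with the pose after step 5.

0 12 60 12 -42 -6 -6 W
1 6 30/13 6 -93/13 -5 -6 N
2 60/37 4/3 60/37 -254/111 -5 -7 E
3 15/8 3 15/8 -27/8 -6 -7 S
4 12 60 12 -42 -6 -6 W
5 6 30/13 6 -93/13 -5 -6 N
final -5 -7 E

n=0: pose=(-6,-6,W); sL=12, sR=60; mL=12, mR=-42; mL+mR=-30 → advance -1; mR−mL=-54 → turn -1·90°
n=1: pose=(-5,-6,N); sL=6, sR=30/13; mL=6, mR=-93/13; mL+mR=-15/13 → advance -1; mR−mL=-171/13 → turn -1·90°
n=2: pose=(-5,-7,E); sL=60/37, sR=4/3; mL=60/37, mR=-254/111; mL+mR=-2/3 → advance -1; mR−mL=-434/111 → turn -1·90°
n=3: pose=(-6,-7,S); sL=15/8, sR=3; mL=15/8, mR=-27/8; mL+mR=-3/2 → advance -1; mR−mL=-21/4 → turn -1·90°
n=4: pose=(-6,-6,W); sL=12, sR=60; mL=12, mR=-42; mL+mR=-30 → advance -1; mR−mL=-54 → turn -1·90°
n=5: pose=(-5,-6,N); sL=6, sR=30/13; mL=6, mR=-93/13; mL+mR=-15/13 → advance -1; mR−mL=-171/13 → turn -1·90°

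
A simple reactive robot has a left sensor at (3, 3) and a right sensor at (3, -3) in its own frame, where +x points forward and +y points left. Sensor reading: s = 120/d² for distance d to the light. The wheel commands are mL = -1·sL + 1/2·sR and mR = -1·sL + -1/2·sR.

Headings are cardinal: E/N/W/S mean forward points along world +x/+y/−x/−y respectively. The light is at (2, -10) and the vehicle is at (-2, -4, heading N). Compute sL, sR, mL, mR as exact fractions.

left sensor world pos  = (-5, -1); dL² = 130
right sensor world pos = (1, -1); dR² = 82
sL = 120/130 = 12/13
sR = 120/82 = 60/41
mL = -1·sL + 1/2·sR = -102/533
mR = -1·sL + -1/2·sR = -882/533

12/13 60/41 -102/533 -882/533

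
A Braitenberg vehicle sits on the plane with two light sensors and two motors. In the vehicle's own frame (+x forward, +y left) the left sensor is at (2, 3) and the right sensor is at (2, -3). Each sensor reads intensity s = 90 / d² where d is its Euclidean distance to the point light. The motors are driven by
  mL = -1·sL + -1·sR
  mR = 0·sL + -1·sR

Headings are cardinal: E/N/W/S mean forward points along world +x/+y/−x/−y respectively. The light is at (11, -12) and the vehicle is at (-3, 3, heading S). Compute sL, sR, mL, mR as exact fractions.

9/29 45/229 -3366/6641 -45/229

left sensor world pos  = (0, 1); dL² = 290
right sensor world pos = (-6, 1); dR² = 458
sL = 90/290 = 9/29
sR = 90/458 = 45/229
mL = -1·sL + -1·sR = -3366/6641
mR = 0·sL + -1·sR = -45/229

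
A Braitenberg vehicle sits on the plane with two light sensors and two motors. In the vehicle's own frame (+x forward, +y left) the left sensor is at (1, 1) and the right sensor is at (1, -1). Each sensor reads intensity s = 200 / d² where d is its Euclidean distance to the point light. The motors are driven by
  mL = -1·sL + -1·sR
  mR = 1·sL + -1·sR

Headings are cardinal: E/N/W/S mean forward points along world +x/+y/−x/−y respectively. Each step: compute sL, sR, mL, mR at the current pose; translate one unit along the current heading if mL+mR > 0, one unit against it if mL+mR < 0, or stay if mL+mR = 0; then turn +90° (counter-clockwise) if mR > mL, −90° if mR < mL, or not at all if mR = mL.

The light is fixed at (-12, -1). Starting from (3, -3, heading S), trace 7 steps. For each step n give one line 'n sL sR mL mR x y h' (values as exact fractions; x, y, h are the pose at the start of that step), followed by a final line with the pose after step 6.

0 40/53 40/41 -3760/2173 -480/2173 3 -3 S
1 25/32 10/13 -645/416 5/416 3 -2 E
2 200/169 8/9 -3152/1521 448/1521 2 -2 N
3 100/89 20/17 -3480/1513 -80/1513 2 -3 W
4 40/53 40/41 -3760/2173 -480/2173 3 -3 S
5 25/32 10/13 -645/416 5/416 3 -2 E
6 200/169 8/9 -3152/1521 448/1521 2 -2 N
final 2 -3 W

n=0: pose=(3,-3,S); sL=40/53, sR=40/41; mL=-3760/2173, mR=-480/2173; mL+mR=-80/41 → advance -1; mR−mL=80/53 → turn +1·90°
n=1: pose=(3,-2,E); sL=25/32, sR=10/13; mL=-645/416, mR=5/416; mL+mR=-20/13 → advance -1; mR−mL=25/16 → turn +1·90°
n=2: pose=(2,-2,N); sL=200/169, sR=8/9; mL=-3152/1521, mR=448/1521; mL+mR=-16/9 → advance -1; mR−mL=400/169 → turn +1·90°
n=3: pose=(2,-3,W); sL=100/89, sR=20/17; mL=-3480/1513, mR=-80/1513; mL+mR=-40/17 → advance -1; mR−mL=200/89 → turn +1·90°
n=4: pose=(3,-3,S); sL=40/53, sR=40/41; mL=-3760/2173, mR=-480/2173; mL+mR=-80/41 → advance -1; mR−mL=80/53 → turn +1·90°
n=5: pose=(3,-2,E); sL=25/32, sR=10/13; mL=-645/416, mR=5/416; mL+mR=-20/13 → advance -1; mR−mL=25/16 → turn +1·90°
n=6: pose=(2,-2,N); sL=200/169, sR=8/9; mL=-3152/1521, mR=448/1521; mL+mR=-16/9 → advance -1; mR−mL=400/169 → turn +1·90°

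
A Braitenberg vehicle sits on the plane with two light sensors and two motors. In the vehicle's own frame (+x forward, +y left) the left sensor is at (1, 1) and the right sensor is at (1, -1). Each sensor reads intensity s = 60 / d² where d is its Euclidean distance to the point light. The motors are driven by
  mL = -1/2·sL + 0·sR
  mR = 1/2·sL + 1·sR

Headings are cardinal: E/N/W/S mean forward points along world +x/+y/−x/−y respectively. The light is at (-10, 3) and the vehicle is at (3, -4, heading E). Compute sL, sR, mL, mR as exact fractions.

15/58 3/13 -15/116 543/1508

left sensor world pos  = (4, -3); dL² = 232
right sensor world pos = (4, -5); dR² = 260
sL = 60/232 = 15/58
sR = 60/260 = 3/13
mL = -1/2·sL + 0·sR = -15/116
mR = 1/2·sL + 1·sR = 543/1508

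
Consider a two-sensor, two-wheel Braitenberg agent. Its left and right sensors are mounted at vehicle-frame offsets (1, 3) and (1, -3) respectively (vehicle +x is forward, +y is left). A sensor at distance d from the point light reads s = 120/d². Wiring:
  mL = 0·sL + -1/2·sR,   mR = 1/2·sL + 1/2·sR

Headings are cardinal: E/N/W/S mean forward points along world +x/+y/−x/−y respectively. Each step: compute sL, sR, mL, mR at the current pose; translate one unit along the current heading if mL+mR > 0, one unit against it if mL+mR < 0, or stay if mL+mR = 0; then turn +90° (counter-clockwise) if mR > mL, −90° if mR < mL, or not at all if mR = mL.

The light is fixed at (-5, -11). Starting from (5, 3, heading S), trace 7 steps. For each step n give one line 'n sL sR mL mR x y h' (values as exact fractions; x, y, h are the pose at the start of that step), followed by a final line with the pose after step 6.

n=0: pose=(5,3,S); sL=60/169, sR=60/109; mL=-30/109, mR=8340/18421; mL+mR=30/169 → advance +1; mR−mL=13410/18421 → turn +1·90°
n=1: pose=(5,2,E); sL=120/377, sR=120/221; mL=-60/221, mR=2760/6409; mL+mR=60/377 → advance +1; mR−mL=4500/6409 → turn +1·90°
n=2: pose=(6,2,N); sL=6/13, sR=15/49; mL=-15/98, mR=489/1274; mL+mR=3/13 → advance +1; mR−mL=342/637 → turn +1·90°
n=3: pose=(6,3,W); sL=120/221, sR=120/389; mL=-60/389, mR=36600/85969; mL+mR=60/221 → advance +1; mR−mL=49860/85969 → turn +1·90°
n=4: pose=(5,3,S); sL=60/169, sR=60/109; mL=-30/109, mR=8340/18421; mL+mR=30/169 → advance +1; mR−mL=13410/18421 → turn +1·90°
n=5: pose=(5,2,E); sL=120/377, sR=120/221; mL=-60/221, mR=2760/6409; mL+mR=60/377 → advance +1; mR−mL=4500/6409 → turn +1·90°
n=6: pose=(6,2,N); sL=6/13, sR=15/49; mL=-15/98, mR=489/1274; mL+mR=3/13 → advance +1; mR−mL=342/637 → turn +1·90°

0 60/169 60/109 -30/109 8340/18421 5 3 S
1 120/377 120/221 -60/221 2760/6409 5 2 E
2 6/13 15/49 -15/98 489/1274 6 2 N
3 120/221 120/389 -60/389 36600/85969 6 3 W
4 60/169 60/109 -30/109 8340/18421 5 3 S
5 120/377 120/221 -60/221 2760/6409 5 2 E
6 6/13 15/49 -15/98 489/1274 6 2 N
final 6 3 W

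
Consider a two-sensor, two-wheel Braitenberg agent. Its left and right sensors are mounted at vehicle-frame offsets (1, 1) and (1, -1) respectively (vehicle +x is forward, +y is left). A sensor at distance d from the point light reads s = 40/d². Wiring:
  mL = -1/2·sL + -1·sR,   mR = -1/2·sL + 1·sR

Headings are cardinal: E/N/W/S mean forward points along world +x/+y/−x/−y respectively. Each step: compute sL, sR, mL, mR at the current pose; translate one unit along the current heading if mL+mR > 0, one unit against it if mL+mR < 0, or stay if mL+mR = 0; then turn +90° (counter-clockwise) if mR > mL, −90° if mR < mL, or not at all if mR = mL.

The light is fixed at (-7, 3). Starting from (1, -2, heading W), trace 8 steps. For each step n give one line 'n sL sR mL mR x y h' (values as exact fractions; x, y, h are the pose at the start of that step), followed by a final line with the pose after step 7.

n=0: pose=(1,-2,W); sL=8/17, sR=8/13; mL=-188/221, mR=84/221; mL+mR=-8/17 → advance -1; mR−mL=16/13 → turn +1·90°
n=1: pose=(2,-2,S); sL=5/17, sR=2/5; mL=-93/170, mR=43/170; mL+mR=-5/17 → advance -1; mR−mL=4/5 → turn +1·90°
n=2: pose=(2,-1,E); sL=40/109, sR=8/25; mL=-1372/2725, mR=372/2725; mL+mR=-40/109 → advance -1; mR−mL=16/25 → turn +1·90°
n=3: pose=(1,-1,N); sL=20/29, sR=4/9; mL=-206/261, mR=26/261; mL+mR=-20/29 → advance -1; mR−mL=8/9 → turn +1·90°
n=4: pose=(1,-2,W); sL=8/17, sR=8/13; mL=-188/221, mR=84/221; mL+mR=-8/17 → advance -1; mR−mL=16/13 → turn +1·90°
n=5: pose=(2,-2,S); sL=5/17, sR=2/5; mL=-93/170, mR=43/170; mL+mR=-5/17 → advance -1; mR−mL=4/5 → turn +1·90°
n=6: pose=(2,-1,E); sL=40/109, sR=8/25; mL=-1372/2725, mR=372/2725; mL+mR=-40/109 → advance -1; mR−mL=16/25 → turn +1·90°
n=7: pose=(1,-1,N); sL=20/29, sR=4/9; mL=-206/261, mR=26/261; mL+mR=-20/29 → advance -1; mR−mL=8/9 → turn +1·90°

0 8/17 8/13 -188/221 84/221 1 -2 W
1 5/17 2/5 -93/170 43/170 2 -2 S
2 40/109 8/25 -1372/2725 372/2725 2 -1 E
3 20/29 4/9 -206/261 26/261 1 -1 N
4 8/17 8/13 -188/221 84/221 1 -2 W
5 5/17 2/5 -93/170 43/170 2 -2 S
6 40/109 8/25 -1372/2725 372/2725 2 -1 E
7 20/29 4/9 -206/261 26/261 1 -1 N
final 1 -2 W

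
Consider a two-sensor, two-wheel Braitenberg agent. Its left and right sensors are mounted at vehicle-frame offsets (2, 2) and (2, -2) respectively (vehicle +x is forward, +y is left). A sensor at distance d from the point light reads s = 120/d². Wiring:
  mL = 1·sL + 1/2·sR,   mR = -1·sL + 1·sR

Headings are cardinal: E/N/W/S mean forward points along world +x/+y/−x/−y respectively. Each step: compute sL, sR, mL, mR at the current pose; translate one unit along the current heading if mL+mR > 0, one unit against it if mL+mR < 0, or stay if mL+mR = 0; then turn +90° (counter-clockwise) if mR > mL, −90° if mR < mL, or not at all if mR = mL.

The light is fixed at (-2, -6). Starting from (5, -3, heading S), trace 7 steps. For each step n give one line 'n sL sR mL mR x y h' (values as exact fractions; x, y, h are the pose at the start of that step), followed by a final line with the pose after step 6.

n=0: pose=(5,-3,S); sL=60/41, sR=60/13; mL=2010/533, mR=1680/533; mL+mR=90/13 → advance +1; mR−mL=-330/533 → turn -1·90°
n=1: pose=(5,-4,W); sL=24/5, sR=120/41; mL=1284/205, mR=-384/205; mL+mR=180/41 → advance +1; mR−mL=-1668/205 → turn -1·90°
n=2: pose=(4,-4,N); sL=15/4, sR=3/2; mL=9/2, mR=-9/4; mL+mR=9/4 → advance +1; mR−mL=-27/4 → turn -1·90°
n=3: pose=(4,-3,E); sL=120/89, sR=24/13; mL=2628/1157, mR=576/1157; mL+mR=36/13 → advance +1; mR−mL=-2052/1157 → turn -1·90°
n=4: pose=(5,-3,S); sL=60/41, sR=60/13; mL=2010/533, mR=1680/533; mL+mR=90/13 → advance +1; mR−mL=-330/533 → turn -1·90°
n=5: pose=(5,-4,W); sL=24/5, sR=120/41; mL=1284/205, mR=-384/205; mL+mR=180/41 → advance +1; mR−mL=-1668/205 → turn -1·90°
n=6: pose=(4,-4,N); sL=15/4, sR=3/2; mL=9/2, mR=-9/4; mL+mR=9/4 → advance +1; mR−mL=-27/4 → turn -1·90°

0 60/41 60/13 2010/533 1680/533 5 -3 S
1 24/5 120/41 1284/205 -384/205 5 -4 W
2 15/4 3/2 9/2 -9/4 4 -4 N
3 120/89 24/13 2628/1157 576/1157 4 -3 E
4 60/41 60/13 2010/533 1680/533 5 -3 S
5 24/5 120/41 1284/205 -384/205 5 -4 W
6 15/4 3/2 9/2 -9/4 4 -4 N
final 4 -3 E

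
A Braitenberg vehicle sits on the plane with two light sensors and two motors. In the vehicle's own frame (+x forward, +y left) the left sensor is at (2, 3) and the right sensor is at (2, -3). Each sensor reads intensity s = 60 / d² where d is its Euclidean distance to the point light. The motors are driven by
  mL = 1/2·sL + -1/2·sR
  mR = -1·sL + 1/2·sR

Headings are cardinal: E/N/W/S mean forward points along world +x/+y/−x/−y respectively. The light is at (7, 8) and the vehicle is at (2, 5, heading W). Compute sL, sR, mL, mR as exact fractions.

left sensor world pos  = (0, 2); dL² = 85
right sensor world pos = (0, 8); dR² = 49
sL = 60/85 = 12/17
sR = 60/49 = 60/49
mL = 1/2·sL + -1/2·sR = -216/833
mR = -1·sL + 1/2·sR = -78/833

12/17 60/49 -216/833 -78/833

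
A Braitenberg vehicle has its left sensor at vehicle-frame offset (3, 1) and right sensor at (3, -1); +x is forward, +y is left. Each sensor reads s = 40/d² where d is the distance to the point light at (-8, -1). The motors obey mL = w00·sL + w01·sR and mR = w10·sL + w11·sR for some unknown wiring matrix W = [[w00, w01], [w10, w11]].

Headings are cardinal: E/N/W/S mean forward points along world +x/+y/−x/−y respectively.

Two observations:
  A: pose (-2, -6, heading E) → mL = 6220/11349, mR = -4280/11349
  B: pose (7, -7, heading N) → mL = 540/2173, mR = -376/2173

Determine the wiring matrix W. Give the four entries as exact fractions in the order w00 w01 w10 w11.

obs A: pose=(-2,-6,E) → sL=40/97, sR=40/117, mL=6220/11349, mR=-4280/11349
obs B: pose=(7,-7,N) → sL=8/41, sR=8/53, mL=540/2173, mR=-376/2173
sensor matrix S = [[40/97, 40/117], [8/41, 8/53]]; det S = -110080/24661377
solve [mL_A; mL_B] = S·[w00; w01] and [mR_A; mR_B] = S·[w10; w11]:
  w00 = 1/2, w01 = 1, w10 = -1/2, w11 = -1/2

1/2 1 -1/2 -1/2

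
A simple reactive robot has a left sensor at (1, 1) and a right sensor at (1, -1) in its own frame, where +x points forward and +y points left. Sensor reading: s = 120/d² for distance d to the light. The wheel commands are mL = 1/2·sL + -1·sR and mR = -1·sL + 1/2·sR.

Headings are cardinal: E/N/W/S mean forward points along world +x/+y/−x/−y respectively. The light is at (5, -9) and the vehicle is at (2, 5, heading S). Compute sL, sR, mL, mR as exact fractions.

120/173 24/37 -1932/6401 -2364/6401

left sensor world pos  = (3, 4); dL² = 173
right sensor world pos = (1, 4); dR² = 185
sL = 120/173 = 120/173
sR = 120/185 = 24/37
mL = 1/2·sL + -1·sR = -1932/6401
mR = -1·sL + 1/2·sR = -2364/6401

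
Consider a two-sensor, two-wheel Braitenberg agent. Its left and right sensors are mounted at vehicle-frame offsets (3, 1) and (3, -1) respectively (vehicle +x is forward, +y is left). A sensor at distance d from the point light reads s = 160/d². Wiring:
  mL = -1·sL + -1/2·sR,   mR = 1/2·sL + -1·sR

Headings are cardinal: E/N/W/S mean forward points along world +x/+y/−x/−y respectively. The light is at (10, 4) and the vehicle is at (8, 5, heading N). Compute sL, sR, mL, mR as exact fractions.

32/5 160/17 -944/85 -528/85

left sensor world pos  = (7, 8); dL² = 25
right sensor world pos = (9, 8); dR² = 17
sL = 160/25 = 32/5
sR = 160/17 = 160/17
mL = -1·sL + -1/2·sR = -944/85
mR = 1/2·sL + -1·sR = -528/85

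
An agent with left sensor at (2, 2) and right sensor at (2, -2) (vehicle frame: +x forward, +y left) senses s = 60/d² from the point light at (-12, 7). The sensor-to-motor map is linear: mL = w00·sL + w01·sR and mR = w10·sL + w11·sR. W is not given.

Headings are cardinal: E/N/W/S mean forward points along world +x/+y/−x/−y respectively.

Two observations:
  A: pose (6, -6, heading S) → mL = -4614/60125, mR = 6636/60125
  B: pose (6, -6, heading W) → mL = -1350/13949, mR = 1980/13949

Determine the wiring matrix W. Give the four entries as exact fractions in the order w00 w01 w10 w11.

obs A: pose=(6,-6,S) → sL=12/125, sR=60/481, mL=-4614/60125, mR=6636/60125
obs B: pose=(6,-6,W) → sL=60/481, sR=60/377, mL=-1350/13949, mR=1980/13949
sensor matrix S = [[12/125, 60/481], [60/481, 60/377]]; det S = -47232/167736725
solve [mL_A; mL_B] = S·[w00; w01] and [mR_A; mR_B] = S·[w10; w11]:
  w00 = 1/2, w01 = -1, w10 = 1/2, w11 = 1/2

1/2 -1 1/2 1/2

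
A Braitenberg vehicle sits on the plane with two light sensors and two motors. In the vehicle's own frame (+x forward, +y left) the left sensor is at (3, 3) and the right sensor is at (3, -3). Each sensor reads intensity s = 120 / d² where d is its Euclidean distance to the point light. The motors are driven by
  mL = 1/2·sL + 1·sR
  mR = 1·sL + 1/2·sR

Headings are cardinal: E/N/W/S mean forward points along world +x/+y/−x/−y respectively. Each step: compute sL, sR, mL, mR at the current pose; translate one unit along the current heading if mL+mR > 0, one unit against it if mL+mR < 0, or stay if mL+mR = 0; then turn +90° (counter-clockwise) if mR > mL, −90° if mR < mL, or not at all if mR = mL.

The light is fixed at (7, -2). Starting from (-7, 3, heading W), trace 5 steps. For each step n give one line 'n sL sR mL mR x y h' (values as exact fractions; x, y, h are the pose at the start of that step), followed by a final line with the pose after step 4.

0 120/293 120/353 56340/103429 59940/103429 -7 3 W
1 30/37 15/41 1170/1517 3015/3034 -8 3 S
2 120/193 24/29 6372/5597 5796/5597 -8 2 E
3 60/61 12/29 1602/1769 2106/1769 -7 2 S
4 120/157 120/121 26100/18997 23940/18997 -7 1 E
final -6 1 S

n=0: pose=(-7,3,W); sL=120/293, sR=120/353; mL=56340/103429, mR=59940/103429; mL+mR=116280/103429 → advance +1; mR−mL=3600/103429 → turn +1·90°
n=1: pose=(-8,3,S); sL=30/37, sR=15/41; mL=1170/1517, mR=3015/3034; mL+mR=5355/3034 → advance +1; mR−mL=675/3034 → turn +1·90°
n=2: pose=(-8,2,E); sL=120/193, sR=24/29; mL=6372/5597, mR=5796/5597; mL+mR=12168/5597 → advance +1; mR−mL=-576/5597 → turn -1·90°
n=3: pose=(-7,2,S); sL=60/61, sR=12/29; mL=1602/1769, mR=2106/1769; mL+mR=3708/1769 → advance +1; mR−mL=504/1769 → turn +1·90°
n=4: pose=(-7,1,E); sL=120/157, sR=120/121; mL=26100/18997, mR=23940/18997; mL+mR=50040/18997 → advance +1; mR−mL=-2160/18997 → turn -1·90°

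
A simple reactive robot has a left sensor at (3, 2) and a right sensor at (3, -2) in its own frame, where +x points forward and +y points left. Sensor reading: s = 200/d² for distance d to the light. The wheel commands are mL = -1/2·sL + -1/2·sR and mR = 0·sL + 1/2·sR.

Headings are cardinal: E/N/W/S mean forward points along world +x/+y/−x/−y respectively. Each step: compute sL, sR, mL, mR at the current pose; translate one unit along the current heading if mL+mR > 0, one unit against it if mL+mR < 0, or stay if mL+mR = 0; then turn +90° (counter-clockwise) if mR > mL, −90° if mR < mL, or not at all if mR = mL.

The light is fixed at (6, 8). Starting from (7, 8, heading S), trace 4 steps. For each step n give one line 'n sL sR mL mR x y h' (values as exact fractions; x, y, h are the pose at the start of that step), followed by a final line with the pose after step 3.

n=0: pose=(7,8,S); sL=100/9, sR=20; mL=-140/9, mR=10; mL+mR=-50/9 → advance -1; mR−mL=230/9 → turn +1·90°
n=1: pose=(7,9,E); sL=8, sR=200/17; mL=-168/17, mR=100/17; mL+mR=-4 → advance -1; mR−mL=268/17 → turn +1·90°
n=2: pose=(6,9,N); sL=10, sR=10; mL=-10, mR=5; mL+mR=-5 → advance -1; mR−mL=15 → turn +1·90°
n=3: pose=(6,8,W); sL=200/13, sR=200/13; mL=-200/13, mR=100/13; mL+mR=-100/13 → advance -1; mR−mL=300/13 → turn +1·90°

0 100/9 20 -140/9 10 7 8 S
1 8 200/17 -168/17 100/17 7 9 E
2 10 10 -10 5 6 9 N
3 200/13 200/13 -200/13 100/13 6 8 W
final 7 8 S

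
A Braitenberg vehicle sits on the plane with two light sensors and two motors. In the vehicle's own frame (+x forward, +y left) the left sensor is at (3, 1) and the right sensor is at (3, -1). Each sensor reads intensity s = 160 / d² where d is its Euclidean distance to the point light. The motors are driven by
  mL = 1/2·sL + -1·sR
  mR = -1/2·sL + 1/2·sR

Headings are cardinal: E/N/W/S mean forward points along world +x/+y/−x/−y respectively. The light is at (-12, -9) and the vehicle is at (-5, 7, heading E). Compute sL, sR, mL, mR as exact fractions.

left sensor world pos  = (-2, 8); dL² = 389
right sensor world pos = (-2, 6); dR² = 325
sL = 160/389 = 160/389
sR = 160/325 = 32/65
mL = 1/2·sL + -1·sR = -7248/25285
mR = -1/2·sL + 1/2·sR = 1024/25285

160/389 32/65 -7248/25285 1024/25285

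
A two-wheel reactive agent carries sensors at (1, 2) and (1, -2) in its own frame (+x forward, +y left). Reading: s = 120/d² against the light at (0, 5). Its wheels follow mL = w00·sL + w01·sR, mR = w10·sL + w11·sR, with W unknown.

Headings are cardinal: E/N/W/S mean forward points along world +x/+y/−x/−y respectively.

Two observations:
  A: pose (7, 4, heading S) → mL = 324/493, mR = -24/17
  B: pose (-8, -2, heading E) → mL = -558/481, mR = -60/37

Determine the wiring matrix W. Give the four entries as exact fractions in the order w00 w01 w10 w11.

-1 1/2 -1 0

obs A: pose=(7,4,S) → sL=24/17, sR=120/29, mL=324/493, mR=-24/17
obs B: pose=(-8,-2,E) → sL=60/37, sR=12/13, mL=-558/481, mR=-60/37
sensor matrix S = [[24/17, 120/29], [60/37, 12/13]]; det S = -1282176/237133
solve [mL_A; mL_B] = S·[w00; w01] and [mR_A; mR_B] = S·[w10; w11]:
  w00 = -1, w01 = 1/2, w10 = -1, w11 = 0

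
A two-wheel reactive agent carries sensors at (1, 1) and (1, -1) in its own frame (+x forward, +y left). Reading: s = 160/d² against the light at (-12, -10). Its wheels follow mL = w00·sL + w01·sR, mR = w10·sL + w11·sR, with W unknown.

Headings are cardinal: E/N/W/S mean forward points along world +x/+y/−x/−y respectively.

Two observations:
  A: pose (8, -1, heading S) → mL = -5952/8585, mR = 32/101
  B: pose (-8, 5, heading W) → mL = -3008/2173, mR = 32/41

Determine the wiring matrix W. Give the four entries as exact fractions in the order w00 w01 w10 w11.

-1 -1 1 0

obs A: pose=(8,-1,S) → sL=32/101, sR=32/85, mL=-5952/8585, mR=32/101
obs B: pose=(-8,5,W) → sL=32/41, sR=32/53, mL=-3008/2173, mR=32/41
sensor matrix S = [[32/101, 32/85], [32/41, 32/53]]; det S = -1912832/18655205
solve [mL_A; mL_B] = S·[w00; w01] and [mR_A; mR_B] = S·[w10; w11]:
  w00 = -1, w01 = -1, w10 = 1, w11 = 0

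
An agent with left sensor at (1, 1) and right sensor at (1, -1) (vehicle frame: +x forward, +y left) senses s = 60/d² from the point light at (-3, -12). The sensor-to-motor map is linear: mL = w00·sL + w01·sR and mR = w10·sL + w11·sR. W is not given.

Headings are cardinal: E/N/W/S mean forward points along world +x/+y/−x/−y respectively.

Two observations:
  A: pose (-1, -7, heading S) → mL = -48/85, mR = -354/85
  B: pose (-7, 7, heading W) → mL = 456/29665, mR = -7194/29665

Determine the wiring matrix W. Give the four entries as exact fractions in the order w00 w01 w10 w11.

obs A: pose=(-1,-7,S) → sL=12/5, sR=60/17, mL=-48/85, mR=-354/85
obs B: pose=(-7,7,W) → sL=60/349, sR=12/85, mL=456/29665, mR=-7194/29665
sensor matrix S = [[12/5, 60/17], [60/349, 12/85]]; det S = -39744/148325
solve [mL_A; mL_B] = S·[w00; w01] and [mR_A; mR_B] = S·[w10; w11]:
  w00 = 1/2, w01 = -1/2, w10 = -1, w11 = -1/2

1/2 -1/2 -1 -1/2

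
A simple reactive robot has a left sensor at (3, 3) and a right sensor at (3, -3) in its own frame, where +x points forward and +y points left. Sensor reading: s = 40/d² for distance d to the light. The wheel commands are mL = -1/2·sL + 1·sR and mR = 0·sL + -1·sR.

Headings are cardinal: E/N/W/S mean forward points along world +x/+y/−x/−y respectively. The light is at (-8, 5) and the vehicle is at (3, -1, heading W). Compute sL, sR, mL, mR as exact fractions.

8/29 40/73 868/2117 -40/73

left sensor world pos  = (0, -4); dL² = 145
right sensor world pos = (0, 2); dR² = 73
sL = 40/145 = 8/29
sR = 40/73 = 40/73
mL = -1/2·sL + 1·sR = 868/2117
mR = 0·sL + -1·sR = -40/73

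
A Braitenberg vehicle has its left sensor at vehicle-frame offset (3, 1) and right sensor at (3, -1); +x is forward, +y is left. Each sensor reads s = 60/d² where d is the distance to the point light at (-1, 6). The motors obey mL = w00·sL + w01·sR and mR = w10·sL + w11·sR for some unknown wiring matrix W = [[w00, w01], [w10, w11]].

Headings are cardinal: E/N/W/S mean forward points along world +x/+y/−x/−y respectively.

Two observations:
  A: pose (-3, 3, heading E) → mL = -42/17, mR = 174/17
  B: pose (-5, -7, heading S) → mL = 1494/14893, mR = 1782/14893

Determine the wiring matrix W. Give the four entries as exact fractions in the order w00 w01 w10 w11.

obs A: pose=(-3,3,E) → sL=12, sR=60/17, mL=-42/17, mR=174/17
obs B: pose=(-5,-7,S) → sL=12/53, sR=60/281, mL=1494/14893, mR=1782/14893
sensor matrix S = [[12, 60/17], [12/53, 60/281]]; det S = 446400/253181
solve [mL_A; mL_B] = S·[w00; w01] and [mR_A; mR_B] = S·[w10; w11]:
  w00 = -1/2, w01 = 1, w10 = 1, w11 = -1/2

-1/2 1 1 -1/2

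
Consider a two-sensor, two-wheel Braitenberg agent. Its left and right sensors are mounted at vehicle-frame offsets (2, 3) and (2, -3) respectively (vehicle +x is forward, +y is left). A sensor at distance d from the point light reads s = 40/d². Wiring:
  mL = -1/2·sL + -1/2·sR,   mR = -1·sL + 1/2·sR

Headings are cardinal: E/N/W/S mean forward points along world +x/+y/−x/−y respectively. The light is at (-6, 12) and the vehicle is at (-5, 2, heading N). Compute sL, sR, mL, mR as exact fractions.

10/17 1/2 -37/68 -23/68

left sensor world pos  = (-8, 4); dL² = 68
right sensor world pos = (-2, 4); dR² = 80
sL = 40/68 = 10/17
sR = 40/80 = 1/2
mL = -1/2·sL + -1/2·sR = -37/68
mR = -1·sL + 1/2·sR = -23/68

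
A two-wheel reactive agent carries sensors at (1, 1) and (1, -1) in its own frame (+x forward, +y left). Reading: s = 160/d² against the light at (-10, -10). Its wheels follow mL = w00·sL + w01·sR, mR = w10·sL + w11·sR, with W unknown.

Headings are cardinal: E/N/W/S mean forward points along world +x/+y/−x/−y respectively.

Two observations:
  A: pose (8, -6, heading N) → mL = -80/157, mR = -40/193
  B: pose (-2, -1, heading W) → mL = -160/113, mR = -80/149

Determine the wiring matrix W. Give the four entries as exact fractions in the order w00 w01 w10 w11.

obs A: pose=(8,-6,N) → sL=80/157, sR=80/193, mL=-80/157, mR=-40/193
obs B: pose=(-2,-1,W) → sL=160/113, sR=160/149, mL=-160/113, mR=-80/149
sensor matrix S = [[80/157, 80/193], [160/113, 160/149]]; det S = -20275200/510177937
solve [mL_A; mL_B] = S·[w00; w01] and [mR_A; mR_B] = S·[w10; w11]:
  w00 = -1, w01 = 0, w10 = 0, w11 = -1/2

-1 0 0 -1/2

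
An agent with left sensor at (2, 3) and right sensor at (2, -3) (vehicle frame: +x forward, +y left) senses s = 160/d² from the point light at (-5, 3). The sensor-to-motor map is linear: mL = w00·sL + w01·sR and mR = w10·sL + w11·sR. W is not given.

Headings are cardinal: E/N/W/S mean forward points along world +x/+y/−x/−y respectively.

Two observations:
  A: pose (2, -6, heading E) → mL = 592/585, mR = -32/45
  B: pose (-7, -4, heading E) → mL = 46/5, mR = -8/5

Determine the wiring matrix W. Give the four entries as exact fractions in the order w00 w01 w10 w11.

1 -1/2 0 -1

obs A: pose=(2,-6,E) → sL=160/117, sR=32/45, mL=592/585, mR=-32/45
obs B: pose=(-7,-4,E) → sL=10, sR=8/5, mL=46/5, mR=-8/5
sensor matrix S = [[160/117, 32/45], [10, 8/5]]; det S = -64/13
solve [mL_A; mL_B] = S·[w00; w01] and [mR_A; mR_B] = S·[w10; w11]:
  w00 = 1, w01 = -1/2, w10 = 0, w11 = -1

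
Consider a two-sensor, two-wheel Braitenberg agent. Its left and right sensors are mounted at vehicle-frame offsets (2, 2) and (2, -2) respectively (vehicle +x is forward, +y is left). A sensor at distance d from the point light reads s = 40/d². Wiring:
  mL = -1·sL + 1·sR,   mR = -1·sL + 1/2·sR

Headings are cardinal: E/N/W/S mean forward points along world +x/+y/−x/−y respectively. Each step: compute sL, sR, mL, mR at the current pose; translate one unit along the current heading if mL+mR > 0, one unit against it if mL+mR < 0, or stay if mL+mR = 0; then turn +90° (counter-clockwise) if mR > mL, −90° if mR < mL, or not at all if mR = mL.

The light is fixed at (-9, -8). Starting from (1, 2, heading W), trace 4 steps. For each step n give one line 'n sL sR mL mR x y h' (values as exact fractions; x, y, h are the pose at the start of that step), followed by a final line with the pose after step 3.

n=0: pose=(1,2,W); sL=5/16, sR=5/26; mL=-25/208, mR=-45/208; mL+mR=-35/104 → advance -1; mR−mL=-5/52 → turn -1·90°
n=1: pose=(2,2,N); sL=8/45, sR=40/313; mL=-704/14085, mR=-1604/14085; mL+mR=-2308/14085 → advance -1; mR−mL=-20/313 → turn -1·90°
n=2: pose=(2,1,E); sL=4/29, sR=20/109; mL=144/3161, mR=-146/3161; mL+mR=-2/3161 → advance -1; mR−mL=-10/109 → turn -1·90°
n=3: pose=(1,1,S); sL=40/193, sR=40/113; mL=3200/21809, mR=-660/21809; mL+mR=2540/21809 → advance +1; mR−mL=-20/113 → turn -1·90°

0 5/16 5/26 -25/208 -45/208 1 2 W
1 8/45 40/313 -704/14085 -1604/14085 2 2 N
2 4/29 20/109 144/3161 -146/3161 2 1 E
3 40/193 40/113 3200/21809 -660/21809 1 1 S
final 1 0 W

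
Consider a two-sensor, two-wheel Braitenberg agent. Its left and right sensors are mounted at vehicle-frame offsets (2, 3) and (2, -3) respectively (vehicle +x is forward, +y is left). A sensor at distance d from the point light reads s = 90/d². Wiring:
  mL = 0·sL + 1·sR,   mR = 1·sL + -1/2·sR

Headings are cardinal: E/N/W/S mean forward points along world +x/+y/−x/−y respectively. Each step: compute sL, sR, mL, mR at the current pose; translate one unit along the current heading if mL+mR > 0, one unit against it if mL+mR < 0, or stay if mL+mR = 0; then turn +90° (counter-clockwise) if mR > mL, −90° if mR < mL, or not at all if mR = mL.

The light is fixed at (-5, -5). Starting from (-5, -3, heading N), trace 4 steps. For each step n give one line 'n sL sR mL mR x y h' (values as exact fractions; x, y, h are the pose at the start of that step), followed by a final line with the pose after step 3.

n=0: pose=(-5,-3,N); sL=18/5, sR=18/5; mL=18/5, mR=9/5; mL+mR=27/5 → advance +1; mR−mL=-9/5 → turn -1·90°
n=1: pose=(-5,-2,E); sL=9/4, sR=45/2; mL=45/2, mR=-9; mL+mR=27/2 → advance +1; mR−mL=-63/2 → turn -1·90°
n=2: pose=(-4,-2,S); sL=90/17, sR=18; mL=18, mR=-63/17; mL+mR=243/17 → advance +1; mR−mL=-369/17 → turn -1·90°
n=3: pose=(-4,-3,W); sL=45, sR=45/13; mL=45/13, mR=1125/26; mL+mR=1215/26 → advance +1; mR−mL=1035/26 → turn +1·90°

0 18/5 18/5 18/5 9/5 -5 -3 N
1 9/4 45/2 45/2 -9 -5 -2 E
2 90/17 18 18 -63/17 -4 -2 S
3 45 45/13 45/13 1125/26 -4 -3 W
final -5 -3 S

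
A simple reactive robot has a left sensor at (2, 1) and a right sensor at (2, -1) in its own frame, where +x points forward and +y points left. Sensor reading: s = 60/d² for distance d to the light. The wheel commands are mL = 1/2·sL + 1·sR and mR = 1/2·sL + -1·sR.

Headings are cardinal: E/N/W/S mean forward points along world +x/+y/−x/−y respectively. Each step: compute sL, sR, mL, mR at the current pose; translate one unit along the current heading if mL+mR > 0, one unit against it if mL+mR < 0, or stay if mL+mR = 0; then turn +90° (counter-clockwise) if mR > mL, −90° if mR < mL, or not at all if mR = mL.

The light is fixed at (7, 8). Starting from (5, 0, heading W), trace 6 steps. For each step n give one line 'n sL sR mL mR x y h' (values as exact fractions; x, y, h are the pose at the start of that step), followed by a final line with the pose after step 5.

n=0: pose=(5,0,W); sL=60/97, sR=12/13; mL=1554/1261, mR=-774/1261; mL+mR=60/97 → advance +1; mR−mL=-24/13 → turn -1·90°
n=1: pose=(4,0,N); sL=15/13, sR=3/2; mL=27/13, mR=-12/13; mL+mR=15/13 → advance +1; mR−mL=-3 → turn -1·90°
n=2: pose=(4,1,E); sL=60/37, sR=12/13; mL=834/481, mR=-54/481; mL+mR=60/37 → advance +1; mR−mL=-24/13 → turn -1·90°
n=3: pose=(5,1,S); sL=30/41, sR=2/3; mL=127/123, mR=-37/123; mL+mR=30/41 → advance +1; mR−mL=-4/3 → turn -1·90°
n=4: pose=(5,0,W); sL=60/97, sR=12/13; mL=1554/1261, mR=-774/1261; mL+mR=60/97 → advance +1; mR−mL=-24/13 → turn -1·90°
n=5: pose=(4,0,N); sL=15/13, sR=3/2; mL=27/13, mR=-12/13; mL+mR=15/13 → advance +1; mR−mL=-3 → turn -1·90°

0 60/97 12/13 1554/1261 -774/1261 5 0 W
1 15/13 3/2 27/13 -12/13 4 0 N
2 60/37 12/13 834/481 -54/481 4 1 E
3 30/41 2/3 127/123 -37/123 5 1 S
4 60/97 12/13 1554/1261 -774/1261 5 0 W
5 15/13 3/2 27/13 -12/13 4 0 N
final 4 1 E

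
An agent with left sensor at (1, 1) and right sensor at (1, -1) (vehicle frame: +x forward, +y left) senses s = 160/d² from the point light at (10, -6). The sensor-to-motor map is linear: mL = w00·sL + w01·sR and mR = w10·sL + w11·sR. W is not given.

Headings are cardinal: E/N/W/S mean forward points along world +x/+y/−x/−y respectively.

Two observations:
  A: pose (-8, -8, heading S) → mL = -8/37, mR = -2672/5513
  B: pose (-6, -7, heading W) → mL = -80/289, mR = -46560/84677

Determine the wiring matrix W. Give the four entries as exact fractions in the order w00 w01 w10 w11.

obs A: pose=(-8,-8,S) → sL=80/149, sR=16/37, mL=-8/37, mR=-2672/5513
obs B: pose=(-6,-7,W) → sL=160/293, sR=160/289, mL=-80/289, mR=-46560/84677
sensor matrix S = [[80/149, 16/37], [160/293, 160/289]]; det S = 28528640/466824301
solve [mL_A; mL_B] = S·[w00; w01] and [mR_A; mR_B] = S·[w10; w11]:
  w00 = 0, w01 = -1/2, w10 = -1/2, w11 = -1/2

0 -1/2 -1/2 -1/2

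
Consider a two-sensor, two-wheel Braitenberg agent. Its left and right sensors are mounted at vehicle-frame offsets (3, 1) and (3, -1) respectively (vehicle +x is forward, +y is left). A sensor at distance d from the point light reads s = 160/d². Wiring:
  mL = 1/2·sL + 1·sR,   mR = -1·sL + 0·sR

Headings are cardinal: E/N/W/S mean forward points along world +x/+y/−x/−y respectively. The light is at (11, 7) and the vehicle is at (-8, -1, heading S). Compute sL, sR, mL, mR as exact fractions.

left sensor world pos  = (-7, -4); dL² = 445
right sensor world pos = (-9, -4); dR² = 521
sL = 160/445 = 32/89
sR = 160/521 = 160/521
mL = 1/2·sL + 1·sR = 22576/46369
mR = -1·sL + 0·sR = -32/89

32/89 160/521 22576/46369 -32/89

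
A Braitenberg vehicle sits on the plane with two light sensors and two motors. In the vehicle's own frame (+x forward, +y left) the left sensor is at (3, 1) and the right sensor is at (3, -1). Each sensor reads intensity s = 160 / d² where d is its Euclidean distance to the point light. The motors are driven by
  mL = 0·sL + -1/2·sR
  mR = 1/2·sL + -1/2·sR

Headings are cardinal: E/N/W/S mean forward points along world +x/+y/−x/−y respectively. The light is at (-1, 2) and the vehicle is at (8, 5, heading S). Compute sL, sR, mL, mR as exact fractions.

8/5 5/2 -5/4 -9/20

left sensor world pos  = (9, 2); dL² = 100
right sensor world pos = (7, 2); dR² = 64
sL = 160/100 = 8/5
sR = 160/64 = 5/2
mL = 0·sL + -1/2·sR = -5/4
mR = 1/2·sL + -1/2·sR = -9/20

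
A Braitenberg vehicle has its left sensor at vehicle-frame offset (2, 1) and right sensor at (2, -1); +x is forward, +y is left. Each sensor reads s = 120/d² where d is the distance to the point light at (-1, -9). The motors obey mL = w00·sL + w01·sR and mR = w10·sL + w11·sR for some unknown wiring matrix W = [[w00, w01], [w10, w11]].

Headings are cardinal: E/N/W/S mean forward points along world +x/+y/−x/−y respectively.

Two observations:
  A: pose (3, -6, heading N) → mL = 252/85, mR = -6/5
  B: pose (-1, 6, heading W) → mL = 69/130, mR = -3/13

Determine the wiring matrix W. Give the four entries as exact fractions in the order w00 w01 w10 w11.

obs A: pose=(3,-6,N) → sL=60/17, sR=12/5, mL=252/85, mR=-6/5
obs B: pose=(-1,6,W) → sL=3/5, sR=6/13, mL=69/130, mR=-3/13
sensor matrix S = [[60/17, 12/5], [3/5, 6/13]]; det S = 1044/5525
solve [mL_A; mL_B] = S·[w00; w01] and [mR_A; mR_B] = S·[w10; w11]:
  w00 = 1/2, w01 = 1/2, w10 = 0, w11 = -1/2

1/2 1/2 0 -1/2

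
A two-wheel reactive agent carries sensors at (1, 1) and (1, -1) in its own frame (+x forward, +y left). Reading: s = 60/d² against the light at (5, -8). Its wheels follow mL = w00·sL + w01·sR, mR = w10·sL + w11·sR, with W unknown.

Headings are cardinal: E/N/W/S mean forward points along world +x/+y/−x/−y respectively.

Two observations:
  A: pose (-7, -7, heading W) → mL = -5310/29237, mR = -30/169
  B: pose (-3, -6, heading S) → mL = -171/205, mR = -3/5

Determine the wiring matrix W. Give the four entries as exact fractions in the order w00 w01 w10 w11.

obs A: pose=(-7,-7,W) → sL=60/169, sR=60/173, mL=-5310/29237, mR=-30/169
obs B: pose=(-3,-6,S) → sL=6/5, sR=30/41, mL=-171/205, mR=-3/5
sensor matrix S = [[60/169, 60/173], [6/5, 30/41]]; det S = -187488/1198717
solve [mL_A; mL_B] = S·[w00; w01] and [mR_A; mR_B] = S·[w10; w11]:
  w00 = -1, w01 = 1/2, w10 = -1/2, w11 = 0

-1 1/2 -1/2 0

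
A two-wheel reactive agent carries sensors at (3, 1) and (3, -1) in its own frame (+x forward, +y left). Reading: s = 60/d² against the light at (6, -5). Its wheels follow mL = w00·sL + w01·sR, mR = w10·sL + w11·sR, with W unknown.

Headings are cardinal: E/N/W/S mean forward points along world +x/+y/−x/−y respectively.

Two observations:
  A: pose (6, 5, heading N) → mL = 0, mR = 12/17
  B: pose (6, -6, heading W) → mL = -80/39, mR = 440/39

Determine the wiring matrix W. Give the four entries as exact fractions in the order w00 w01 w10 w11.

obs A: pose=(6,5,N) → sL=6/17, sR=6/17, mL=0, mR=12/17
obs B: pose=(6,-6,W) → sL=60/13, sR=20/3, mL=-80/39, mR=440/39
sensor matrix S = [[6/17, 6/17], [60/13, 20/3]]; det S = 160/221
solve [mL_A; mL_B] = S·[w00; w01] and [mR_A; mR_B] = S·[w10; w11]:
  w00 = 1, w01 = -1, w10 = 1, w11 = 1

1 -1 1 1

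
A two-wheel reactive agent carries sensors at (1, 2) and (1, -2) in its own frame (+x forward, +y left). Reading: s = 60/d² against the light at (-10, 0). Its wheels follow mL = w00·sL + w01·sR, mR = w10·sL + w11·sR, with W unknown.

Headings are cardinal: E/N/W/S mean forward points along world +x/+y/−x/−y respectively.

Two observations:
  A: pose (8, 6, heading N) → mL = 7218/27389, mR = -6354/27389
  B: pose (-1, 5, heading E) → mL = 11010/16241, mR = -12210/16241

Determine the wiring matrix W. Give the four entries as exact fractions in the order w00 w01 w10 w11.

1 1/2 -1/2 -1

obs A: pose=(8,6,N) → sL=12/61, sR=60/449, mL=7218/27389, mR=-6354/27389
obs B: pose=(-1,5,E) → sL=60/149, sR=60/109, mL=11010/16241, mR=-12210/16241
sensor matrix S = [[12/61, 60/449], [60/149, 60/109]]; det S = 24232320/444824749
solve [mL_A; mL_B] = S·[w00; w01] and [mR_A; mR_B] = S·[w10; w11]:
  w00 = 1, w01 = 1/2, w10 = -1/2, w11 = -1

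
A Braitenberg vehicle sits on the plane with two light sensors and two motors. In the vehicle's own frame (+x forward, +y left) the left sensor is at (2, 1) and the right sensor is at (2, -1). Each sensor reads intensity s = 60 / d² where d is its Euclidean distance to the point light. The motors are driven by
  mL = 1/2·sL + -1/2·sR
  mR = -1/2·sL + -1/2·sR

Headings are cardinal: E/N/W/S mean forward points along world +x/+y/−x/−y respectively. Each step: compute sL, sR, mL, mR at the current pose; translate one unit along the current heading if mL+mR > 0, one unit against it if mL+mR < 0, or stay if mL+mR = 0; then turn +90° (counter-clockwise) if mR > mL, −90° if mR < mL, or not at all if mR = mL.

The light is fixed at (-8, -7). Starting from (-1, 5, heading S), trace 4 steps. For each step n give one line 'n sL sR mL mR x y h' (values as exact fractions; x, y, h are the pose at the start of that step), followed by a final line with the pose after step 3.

0 15/41 15/34 -105/2788 -1125/2788 -1 5 S
1 60/169 60/221 120/2873 -900/2873 -1 6 W
2 30/137 10/51 80/6987 -1450/6987 0 6 N
3 60/269 60/221 -1440/59449 -14700/59449 0 5 E
final -1 5 S

n=0: pose=(-1,5,S); sL=15/41, sR=15/34; mL=-105/2788, mR=-1125/2788; mL+mR=-15/34 → advance -1; mR−mL=-15/41 → turn -1·90°
n=1: pose=(-1,6,W); sL=60/169, sR=60/221; mL=120/2873, mR=-900/2873; mL+mR=-60/221 → advance -1; mR−mL=-60/169 → turn -1·90°
n=2: pose=(0,6,N); sL=30/137, sR=10/51; mL=80/6987, mR=-1450/6987; mL+mR=-10/51 → advance -1; mR−mL=-30/137 → turn -1·90°
n=3: pose=(0,5,E); sL=60/269, sR=60/221; mL=-1440/59449, mR=-14700/59449; mL+mR=-60/221 → advance -1; mR−mL=-60/269 → turn -1·90°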